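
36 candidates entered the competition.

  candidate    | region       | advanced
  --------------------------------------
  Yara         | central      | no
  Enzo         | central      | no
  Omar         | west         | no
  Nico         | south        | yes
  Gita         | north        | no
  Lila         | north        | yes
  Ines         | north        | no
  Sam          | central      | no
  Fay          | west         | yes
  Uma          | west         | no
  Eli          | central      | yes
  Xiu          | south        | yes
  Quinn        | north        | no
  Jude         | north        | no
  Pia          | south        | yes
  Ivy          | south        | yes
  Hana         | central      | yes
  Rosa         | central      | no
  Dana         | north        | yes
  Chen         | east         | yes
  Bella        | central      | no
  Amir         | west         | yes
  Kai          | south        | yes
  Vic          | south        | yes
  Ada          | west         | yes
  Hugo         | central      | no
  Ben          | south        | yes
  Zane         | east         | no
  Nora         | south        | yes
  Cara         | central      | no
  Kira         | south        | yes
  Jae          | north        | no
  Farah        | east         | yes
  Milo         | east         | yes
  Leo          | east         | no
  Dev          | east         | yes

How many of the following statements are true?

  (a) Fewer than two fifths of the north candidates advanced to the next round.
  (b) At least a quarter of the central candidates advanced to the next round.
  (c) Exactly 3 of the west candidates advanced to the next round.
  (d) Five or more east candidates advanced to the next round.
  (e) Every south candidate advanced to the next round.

3

(a) north: |A| = 7, |A ∩ B| = 2; needs |A ∩ B| / |A| < 2/5 — true.
(b) central: |A| = 9, |A ∩ B| = 2; needs |A ∩ B| / |A| ≥ 1/4 — false.
(c) west: |A| = 5, |A ∩ B| = 3; needs |A ∩ B| = 3 — true.
(d) east: |A| = 6, |A ∩ B| = 4; needs |A ∩ B| ≥ 5 — false.
(e) south: |A| = 9, |A ∩ B| = 9; needs A ⊆ B, i.e. every element of A is in B (|A ∖ B| = 0) — true.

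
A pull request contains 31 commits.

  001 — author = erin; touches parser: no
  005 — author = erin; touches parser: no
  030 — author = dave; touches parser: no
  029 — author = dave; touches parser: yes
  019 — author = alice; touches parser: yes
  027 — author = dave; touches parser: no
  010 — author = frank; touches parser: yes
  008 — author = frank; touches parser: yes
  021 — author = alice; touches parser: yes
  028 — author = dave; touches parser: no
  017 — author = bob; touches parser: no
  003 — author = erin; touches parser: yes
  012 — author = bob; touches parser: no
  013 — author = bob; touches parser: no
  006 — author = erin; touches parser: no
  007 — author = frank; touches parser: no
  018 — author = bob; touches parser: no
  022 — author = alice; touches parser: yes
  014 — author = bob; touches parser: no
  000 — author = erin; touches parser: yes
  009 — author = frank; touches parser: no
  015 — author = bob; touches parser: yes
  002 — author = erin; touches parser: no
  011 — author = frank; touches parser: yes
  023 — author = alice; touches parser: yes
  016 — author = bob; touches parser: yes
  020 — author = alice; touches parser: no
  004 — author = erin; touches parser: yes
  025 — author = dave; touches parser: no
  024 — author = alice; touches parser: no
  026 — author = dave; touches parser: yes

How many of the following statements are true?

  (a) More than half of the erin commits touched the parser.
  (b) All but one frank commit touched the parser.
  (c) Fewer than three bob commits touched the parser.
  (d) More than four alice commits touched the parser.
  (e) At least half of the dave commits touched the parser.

(a) erin: |A| = 7, |A ∩ B| = 3; needs |A ∩ B| > |A ∖ B| — false.
(b) frank: |A| = 5, |A ∩ B| = 3; needs |A ∖ B| = 1 — false.
(c) bob: |A| = 7, |A ∩ B| = 2; needs |A ∩ B| < 3 — true.
(d) alice: |A| = 6, |A ∩ B| = 4; needs |A ∩ B| > 4 — false.
(e) dave: |A| = 6, |A ∩ B| = 2; needs |A ∩ B| ≥ |A ∖ B| — false.

1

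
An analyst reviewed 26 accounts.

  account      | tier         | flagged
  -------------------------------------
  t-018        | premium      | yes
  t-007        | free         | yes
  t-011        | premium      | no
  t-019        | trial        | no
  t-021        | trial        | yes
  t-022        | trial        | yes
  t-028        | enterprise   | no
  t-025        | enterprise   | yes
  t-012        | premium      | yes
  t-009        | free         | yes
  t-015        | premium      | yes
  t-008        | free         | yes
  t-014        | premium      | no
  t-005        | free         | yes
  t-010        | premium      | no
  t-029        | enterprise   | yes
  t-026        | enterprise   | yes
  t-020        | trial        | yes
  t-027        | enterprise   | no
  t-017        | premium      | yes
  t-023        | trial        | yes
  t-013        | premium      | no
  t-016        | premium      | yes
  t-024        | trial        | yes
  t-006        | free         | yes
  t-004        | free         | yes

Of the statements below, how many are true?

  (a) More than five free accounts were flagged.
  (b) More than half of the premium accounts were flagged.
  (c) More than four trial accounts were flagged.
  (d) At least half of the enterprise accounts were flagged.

4

(a) free: |A| = 6, |A ∩ B| = 6; needs |A ∩ B| > 5 — true.
(b) premium: |A| = 9, |A ∩ B| = 5; needs |A ∩ B| > |A ∖ B| — true.
(c) trial: |A| = 6, |A ∩ B| = 5; needs |A ∩ B| > 4 — true.
(d) enterprise: |A| = 5, |A ∩ B| = 3; needs |A ∩ B| ≥ |A ∖ B| — true.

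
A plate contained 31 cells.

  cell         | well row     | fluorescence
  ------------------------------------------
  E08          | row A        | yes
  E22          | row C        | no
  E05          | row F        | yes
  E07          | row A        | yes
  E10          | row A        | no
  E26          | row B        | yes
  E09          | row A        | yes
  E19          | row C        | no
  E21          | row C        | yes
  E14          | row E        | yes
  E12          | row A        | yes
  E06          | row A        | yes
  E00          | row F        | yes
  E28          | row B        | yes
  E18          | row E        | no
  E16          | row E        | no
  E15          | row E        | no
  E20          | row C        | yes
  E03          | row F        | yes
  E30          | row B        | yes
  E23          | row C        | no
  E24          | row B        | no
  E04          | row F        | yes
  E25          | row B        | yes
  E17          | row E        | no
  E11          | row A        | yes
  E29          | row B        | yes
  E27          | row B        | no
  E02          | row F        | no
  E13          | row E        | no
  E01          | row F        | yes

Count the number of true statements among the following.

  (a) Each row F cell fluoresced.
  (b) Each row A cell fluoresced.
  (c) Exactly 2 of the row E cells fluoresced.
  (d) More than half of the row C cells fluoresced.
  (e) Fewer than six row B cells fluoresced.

(a) row F: |A| = 6, |A ∩ B| = 5; needs A ⊆ B, i.e. every element of A is in B (|A ∖ B| = 0) — false.
(b) row A: |A| = 7, |A ∩ B| = 6; needs A ⊆ B, i.e. every element of A is in B (|A ∖ B| = 0) — false.
(c) row E: |A| = 6, |A ∩ B| = 1; needs |A ∩ B| = 2 — false.
(d) row C: |A| = 5, |A ∩ B| = 2; needs |A ∩ B| > |A ∖ B| — false.
(e) row B: |A| = 7, |A ∩ B| = 5; needs |A ∩ B| < 6 — true.

1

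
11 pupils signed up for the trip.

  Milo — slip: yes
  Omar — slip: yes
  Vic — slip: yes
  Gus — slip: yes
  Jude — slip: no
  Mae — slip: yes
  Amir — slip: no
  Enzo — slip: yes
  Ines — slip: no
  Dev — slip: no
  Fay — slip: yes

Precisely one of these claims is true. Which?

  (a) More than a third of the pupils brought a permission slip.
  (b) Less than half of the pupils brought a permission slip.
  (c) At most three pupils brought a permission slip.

(a)

|A| = 11, |A ∩ B| = 7, |A ∖ B| = 4.
(a) requires |A ∩ B| / |A| > 1/3: true.
(b) requires |A ∩ B| < |A ∖ B|: false.
(c) requires |A ∩ B| ≤ 3: false.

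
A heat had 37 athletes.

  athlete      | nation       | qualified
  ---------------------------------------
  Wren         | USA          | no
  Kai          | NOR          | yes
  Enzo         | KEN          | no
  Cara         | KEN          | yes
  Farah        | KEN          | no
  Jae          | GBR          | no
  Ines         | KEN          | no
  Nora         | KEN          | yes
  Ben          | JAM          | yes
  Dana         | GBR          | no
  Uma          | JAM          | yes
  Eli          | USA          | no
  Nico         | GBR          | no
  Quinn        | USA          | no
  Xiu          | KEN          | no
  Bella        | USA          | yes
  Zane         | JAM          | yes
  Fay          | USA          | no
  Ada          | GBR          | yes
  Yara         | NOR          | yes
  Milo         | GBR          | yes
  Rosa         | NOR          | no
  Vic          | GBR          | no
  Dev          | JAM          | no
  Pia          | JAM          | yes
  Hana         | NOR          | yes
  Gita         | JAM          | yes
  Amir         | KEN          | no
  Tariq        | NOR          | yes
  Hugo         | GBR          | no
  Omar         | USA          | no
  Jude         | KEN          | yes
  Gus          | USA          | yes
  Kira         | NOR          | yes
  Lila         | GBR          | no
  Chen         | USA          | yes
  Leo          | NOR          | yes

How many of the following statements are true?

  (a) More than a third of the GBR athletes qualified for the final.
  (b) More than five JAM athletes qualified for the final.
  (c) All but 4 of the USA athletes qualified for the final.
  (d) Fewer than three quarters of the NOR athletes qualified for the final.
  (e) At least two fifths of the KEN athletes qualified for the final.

(a) GBR: |A| = 8, |A ∩ B| = 2; needs |A ∩ B| / |A| > 1/3 — false.
(b) JAM: |A| = 6, |A ∩ B| = 5; needs |A ∩ B| > 5 — false.
(c) USA: |A| = 8, |A ∩ B| = 3; needs |A ∖ B| = 4 — false.
(d) NOR: |A| = 7, |A ∩ B| = 6; needs |A ∩ B| / |A| < 3/4 — false.
(e) KEN: |A| = 8, |A ∩ B| = 3; needs |A ∩ B| / |A| ≥ 2/5 — false.

0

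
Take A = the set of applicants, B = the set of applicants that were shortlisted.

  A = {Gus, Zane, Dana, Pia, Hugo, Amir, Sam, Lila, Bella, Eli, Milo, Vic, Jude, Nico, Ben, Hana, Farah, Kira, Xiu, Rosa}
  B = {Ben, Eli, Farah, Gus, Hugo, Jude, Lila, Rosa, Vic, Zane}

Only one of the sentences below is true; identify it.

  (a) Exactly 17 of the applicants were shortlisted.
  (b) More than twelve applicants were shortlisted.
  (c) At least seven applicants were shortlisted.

(c)

|A| = 20, |A ∩ B| = 10, |A ∖ B| = 10.
(a) requires |A ∩ B| = 17: false.
(b) requires |A ∩ B| > 12: false.
(c) requires |A ∩ B| ≥ 7: true.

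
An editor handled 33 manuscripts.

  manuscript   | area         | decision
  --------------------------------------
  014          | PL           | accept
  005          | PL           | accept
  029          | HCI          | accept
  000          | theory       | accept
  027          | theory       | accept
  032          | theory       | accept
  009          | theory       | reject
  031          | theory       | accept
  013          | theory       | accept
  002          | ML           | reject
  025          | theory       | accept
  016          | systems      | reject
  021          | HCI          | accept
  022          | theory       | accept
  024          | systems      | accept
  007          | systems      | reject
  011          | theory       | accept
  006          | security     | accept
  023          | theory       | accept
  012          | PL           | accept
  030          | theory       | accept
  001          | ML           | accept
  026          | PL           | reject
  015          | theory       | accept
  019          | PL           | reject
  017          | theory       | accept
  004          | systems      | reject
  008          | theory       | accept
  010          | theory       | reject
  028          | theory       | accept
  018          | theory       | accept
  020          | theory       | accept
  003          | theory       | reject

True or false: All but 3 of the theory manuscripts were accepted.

Truth condition: |A ∖ B| = 3.
|A| = 19, |A ∩ B| = 16, |A ∖ B| = 3.
|A ∖ B| = 3, so the statement is true.

True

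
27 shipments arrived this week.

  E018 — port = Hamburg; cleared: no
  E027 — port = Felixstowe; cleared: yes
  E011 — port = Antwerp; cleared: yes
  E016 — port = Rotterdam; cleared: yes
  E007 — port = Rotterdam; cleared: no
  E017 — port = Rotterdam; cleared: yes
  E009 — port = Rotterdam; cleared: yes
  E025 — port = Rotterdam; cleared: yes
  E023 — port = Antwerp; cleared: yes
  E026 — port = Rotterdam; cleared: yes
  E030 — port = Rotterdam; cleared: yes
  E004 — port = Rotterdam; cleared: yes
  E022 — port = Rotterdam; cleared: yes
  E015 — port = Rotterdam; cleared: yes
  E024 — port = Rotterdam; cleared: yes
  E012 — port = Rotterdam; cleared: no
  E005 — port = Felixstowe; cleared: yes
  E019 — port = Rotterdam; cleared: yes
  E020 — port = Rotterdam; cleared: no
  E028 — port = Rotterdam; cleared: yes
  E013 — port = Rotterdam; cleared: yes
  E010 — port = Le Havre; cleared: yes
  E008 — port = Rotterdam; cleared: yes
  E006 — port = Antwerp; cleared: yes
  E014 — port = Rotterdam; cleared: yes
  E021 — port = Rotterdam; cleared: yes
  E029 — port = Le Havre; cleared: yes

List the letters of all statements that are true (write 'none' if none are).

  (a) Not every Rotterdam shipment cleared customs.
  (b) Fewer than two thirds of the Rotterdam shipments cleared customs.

|A| = 19, |A ∩ B| = 16, |A ∖ B| = 3.
(a) A ⊄ B (|A ∖ B| ≥ 1): holds.
(b) |A ∩ B| / |A| < 2/3: fails.

(a)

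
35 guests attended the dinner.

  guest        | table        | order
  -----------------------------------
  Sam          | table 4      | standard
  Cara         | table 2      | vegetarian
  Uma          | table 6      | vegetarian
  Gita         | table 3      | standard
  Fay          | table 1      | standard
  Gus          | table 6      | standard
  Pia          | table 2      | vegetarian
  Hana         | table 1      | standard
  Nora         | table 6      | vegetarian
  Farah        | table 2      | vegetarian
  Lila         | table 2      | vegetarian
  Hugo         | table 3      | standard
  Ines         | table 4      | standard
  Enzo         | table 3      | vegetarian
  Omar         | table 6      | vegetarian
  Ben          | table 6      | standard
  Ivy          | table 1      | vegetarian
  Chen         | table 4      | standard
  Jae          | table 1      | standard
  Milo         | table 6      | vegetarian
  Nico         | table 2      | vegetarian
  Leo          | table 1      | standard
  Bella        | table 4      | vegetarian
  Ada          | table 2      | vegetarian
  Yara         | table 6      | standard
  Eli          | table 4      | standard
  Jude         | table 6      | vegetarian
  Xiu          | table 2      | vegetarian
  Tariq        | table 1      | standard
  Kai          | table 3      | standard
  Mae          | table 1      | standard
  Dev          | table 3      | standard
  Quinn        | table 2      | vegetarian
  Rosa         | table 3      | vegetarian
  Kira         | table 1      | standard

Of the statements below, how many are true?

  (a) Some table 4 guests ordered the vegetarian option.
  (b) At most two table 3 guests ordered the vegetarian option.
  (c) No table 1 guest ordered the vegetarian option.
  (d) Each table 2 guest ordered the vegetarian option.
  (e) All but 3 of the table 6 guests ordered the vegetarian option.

(a) table 4: |A| = 5, |A ∩ B| = 1; needs A ∩ B ≠ ∅ (|A ∩ B| ≥ 1) — true.
(b) table 3: |A| = 6, |A ∩ B| = 2; needs |A ∩ B| ≤ 2 — true.
(c) table 1: |A| = 8, |A ∩ B| = 1; needs A ∩ B = ∅ (|A ∩ B| = 0) — false.
(d) table 2: |A| = 8, |A ∩ B| = 8; needs A ⊆ B, i.e. every element of A is in B (|A ∖ B| = 0) — true.
(e) table 6: |A| = 8, |A ∩ B| = 5; needs |A ∖ B| = 3 — true.

4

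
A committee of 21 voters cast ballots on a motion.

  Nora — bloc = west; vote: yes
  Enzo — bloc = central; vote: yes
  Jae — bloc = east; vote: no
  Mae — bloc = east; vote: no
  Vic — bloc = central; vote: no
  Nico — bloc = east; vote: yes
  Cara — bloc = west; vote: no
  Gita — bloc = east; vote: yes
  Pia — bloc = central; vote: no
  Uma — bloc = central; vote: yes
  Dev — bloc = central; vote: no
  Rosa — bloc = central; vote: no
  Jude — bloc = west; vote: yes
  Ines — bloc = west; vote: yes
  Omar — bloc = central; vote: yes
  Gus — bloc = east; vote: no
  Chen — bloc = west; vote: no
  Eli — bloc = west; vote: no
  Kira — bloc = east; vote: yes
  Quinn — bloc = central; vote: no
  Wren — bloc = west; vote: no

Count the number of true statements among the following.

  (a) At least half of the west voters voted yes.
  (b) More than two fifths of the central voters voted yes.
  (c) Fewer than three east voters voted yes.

(a) west: |A| = 7, |A ∩ B| = 3; needs |A ∩ B| ≥ |A ∖ B| — false.
(b) central: |A| = 8, |A ∩ B| = 3; needs |A ∩ B| / |A| > 2/5 — false.
(c) east: |A| = 6, |A ∩ B| = 3; needs |A ∩ B| < 3 — false.

0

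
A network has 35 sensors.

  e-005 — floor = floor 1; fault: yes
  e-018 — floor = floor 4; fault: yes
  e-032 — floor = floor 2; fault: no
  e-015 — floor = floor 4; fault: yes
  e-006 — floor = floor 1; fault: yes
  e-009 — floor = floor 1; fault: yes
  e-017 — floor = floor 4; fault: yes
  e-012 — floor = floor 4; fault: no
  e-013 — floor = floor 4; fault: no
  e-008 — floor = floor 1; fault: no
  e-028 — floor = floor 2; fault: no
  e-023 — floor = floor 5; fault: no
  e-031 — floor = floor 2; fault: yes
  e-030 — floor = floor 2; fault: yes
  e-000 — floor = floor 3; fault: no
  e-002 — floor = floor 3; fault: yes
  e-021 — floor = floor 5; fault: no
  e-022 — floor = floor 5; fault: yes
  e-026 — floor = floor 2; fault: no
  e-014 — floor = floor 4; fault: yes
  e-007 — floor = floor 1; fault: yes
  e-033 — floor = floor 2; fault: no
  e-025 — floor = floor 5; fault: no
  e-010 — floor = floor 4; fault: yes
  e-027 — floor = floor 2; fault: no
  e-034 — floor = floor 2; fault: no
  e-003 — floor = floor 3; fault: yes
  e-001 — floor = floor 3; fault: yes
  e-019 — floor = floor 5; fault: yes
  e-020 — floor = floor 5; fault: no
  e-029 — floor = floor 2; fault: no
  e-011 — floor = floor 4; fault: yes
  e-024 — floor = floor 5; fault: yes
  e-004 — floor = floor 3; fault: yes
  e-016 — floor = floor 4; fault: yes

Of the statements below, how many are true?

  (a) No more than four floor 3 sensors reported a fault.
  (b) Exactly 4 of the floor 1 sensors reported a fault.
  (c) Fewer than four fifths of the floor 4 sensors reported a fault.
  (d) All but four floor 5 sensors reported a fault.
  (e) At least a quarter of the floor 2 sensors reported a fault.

4

(a) floor 3: |A| = 5, |A ∩ B| = 4; needs |A ∩ B| ≤ 4 — true.
(b) floor 1: |A| = 5, |A ∩ B| = 4; needs |A ∩ B| = 4 — true.
(c) floor 4: |A| = 9, |A ∩ B| = 7; needs |A ∩ B| / |A| < 4/5 — true.
(d) floor 5: |A| = 7, |A ∩ B| = 3; needs |A ∖ B| = 4 — true.
(e) floor 2: |A| = 9, |A ∩ B| = 2; needs |A ∩ B| / |A| ≥ 1/4 — false.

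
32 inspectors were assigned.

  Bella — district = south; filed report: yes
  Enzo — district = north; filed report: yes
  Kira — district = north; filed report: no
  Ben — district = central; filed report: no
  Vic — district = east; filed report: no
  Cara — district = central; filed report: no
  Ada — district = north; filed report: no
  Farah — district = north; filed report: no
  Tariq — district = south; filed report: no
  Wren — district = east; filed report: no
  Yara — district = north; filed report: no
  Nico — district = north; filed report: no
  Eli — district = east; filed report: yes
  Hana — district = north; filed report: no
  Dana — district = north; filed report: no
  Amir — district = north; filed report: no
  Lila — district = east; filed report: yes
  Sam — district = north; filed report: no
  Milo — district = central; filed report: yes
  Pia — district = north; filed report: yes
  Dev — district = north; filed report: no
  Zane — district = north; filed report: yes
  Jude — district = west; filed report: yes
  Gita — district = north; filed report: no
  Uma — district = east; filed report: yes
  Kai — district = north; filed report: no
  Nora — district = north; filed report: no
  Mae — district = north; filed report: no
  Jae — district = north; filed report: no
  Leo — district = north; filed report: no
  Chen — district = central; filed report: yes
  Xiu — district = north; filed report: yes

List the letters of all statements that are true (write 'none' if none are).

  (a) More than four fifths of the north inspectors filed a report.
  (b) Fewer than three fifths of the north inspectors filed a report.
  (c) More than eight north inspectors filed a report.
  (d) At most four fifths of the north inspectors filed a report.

(b), (d)

|A| = 20, |A ∩ B| = 4, |A ∖ B| = 16.
(a) |A ∩ B| / |A| > 4/5: fails.
(b) |A ∩ B| / |A| < 3/5: holds.
(c) |A ∩ B| > 8: fails.
(d) |A ∩ B| / |A| ≤ 4/5: holds.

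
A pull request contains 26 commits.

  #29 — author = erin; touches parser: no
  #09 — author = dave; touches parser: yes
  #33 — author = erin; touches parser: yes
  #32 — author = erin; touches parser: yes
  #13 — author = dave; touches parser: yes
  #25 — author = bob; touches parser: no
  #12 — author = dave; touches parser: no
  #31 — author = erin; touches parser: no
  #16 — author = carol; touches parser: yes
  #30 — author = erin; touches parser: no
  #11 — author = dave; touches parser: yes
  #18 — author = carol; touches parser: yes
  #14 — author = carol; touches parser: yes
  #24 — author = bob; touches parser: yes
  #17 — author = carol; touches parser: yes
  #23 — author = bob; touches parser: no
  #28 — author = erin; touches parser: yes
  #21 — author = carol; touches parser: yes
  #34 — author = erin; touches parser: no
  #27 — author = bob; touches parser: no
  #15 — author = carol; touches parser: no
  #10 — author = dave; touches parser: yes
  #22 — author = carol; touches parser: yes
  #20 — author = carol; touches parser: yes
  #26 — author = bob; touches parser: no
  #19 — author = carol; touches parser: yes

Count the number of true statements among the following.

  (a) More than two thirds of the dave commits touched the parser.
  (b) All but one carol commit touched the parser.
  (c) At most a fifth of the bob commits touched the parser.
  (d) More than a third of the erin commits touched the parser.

(a) dave: |A| = 5, |A ∩ B| = 4; needs |A ∩ B| / |A| > 2/3 — true.
(b) carol: |A| = 9, |A ∩ B| = 8; needs |A ∖ B| = 1 — true.
(c) bob: |A| = 5, |A ∩ B| = 1; needs |A ∩ B| / |A| ≤ 1/5 — true.
(d) erin: |A| = 7, |A ∩ B| = 3; needs |A ∩ B| / |A| > 1/3 — true.

4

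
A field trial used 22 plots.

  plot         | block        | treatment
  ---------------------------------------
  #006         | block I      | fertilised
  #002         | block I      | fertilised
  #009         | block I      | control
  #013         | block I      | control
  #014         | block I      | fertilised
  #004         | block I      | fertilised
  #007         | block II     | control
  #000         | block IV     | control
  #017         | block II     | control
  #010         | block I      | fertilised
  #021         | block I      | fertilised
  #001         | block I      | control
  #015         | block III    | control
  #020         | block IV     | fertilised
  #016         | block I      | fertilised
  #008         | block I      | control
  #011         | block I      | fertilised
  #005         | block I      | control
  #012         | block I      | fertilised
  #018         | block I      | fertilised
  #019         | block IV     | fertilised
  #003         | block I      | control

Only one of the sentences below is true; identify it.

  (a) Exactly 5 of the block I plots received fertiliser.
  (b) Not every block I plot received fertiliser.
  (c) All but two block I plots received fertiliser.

|A| = 16, |A ∩ B| = 10, |A ∖ B| = 6.
(a) requires |A ∩ B| = 5: false.
(b) requires A ⊄ B (|A ∖ B| ≥ 1): true.
(c) requires |A ∖ B| = 2: false.

(b)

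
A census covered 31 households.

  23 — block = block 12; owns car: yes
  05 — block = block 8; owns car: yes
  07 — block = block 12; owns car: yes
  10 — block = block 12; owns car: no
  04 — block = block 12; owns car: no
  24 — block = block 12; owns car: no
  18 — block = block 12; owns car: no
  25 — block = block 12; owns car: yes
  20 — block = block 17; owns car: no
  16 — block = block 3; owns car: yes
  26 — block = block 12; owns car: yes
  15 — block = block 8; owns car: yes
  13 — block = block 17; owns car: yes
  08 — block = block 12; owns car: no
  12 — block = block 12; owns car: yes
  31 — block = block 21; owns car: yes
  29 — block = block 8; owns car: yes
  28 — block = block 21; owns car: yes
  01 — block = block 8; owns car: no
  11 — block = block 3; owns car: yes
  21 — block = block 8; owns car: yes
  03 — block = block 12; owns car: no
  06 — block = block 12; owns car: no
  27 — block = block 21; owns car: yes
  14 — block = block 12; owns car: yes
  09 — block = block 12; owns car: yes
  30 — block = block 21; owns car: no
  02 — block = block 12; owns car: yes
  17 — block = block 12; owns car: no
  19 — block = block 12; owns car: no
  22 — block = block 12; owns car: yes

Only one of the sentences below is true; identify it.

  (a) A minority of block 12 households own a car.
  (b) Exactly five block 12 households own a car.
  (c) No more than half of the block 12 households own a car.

(c)

|A| = 18, |A ∩ B| = 9, |A ∖ B| = 9.
(a) requires |A ∩ B| < |A ∖ B|: false.
(b) requires |A ∩ B| = 5: false.
(c) requires |A ∩ B| ≤ |A ∖ B|: true.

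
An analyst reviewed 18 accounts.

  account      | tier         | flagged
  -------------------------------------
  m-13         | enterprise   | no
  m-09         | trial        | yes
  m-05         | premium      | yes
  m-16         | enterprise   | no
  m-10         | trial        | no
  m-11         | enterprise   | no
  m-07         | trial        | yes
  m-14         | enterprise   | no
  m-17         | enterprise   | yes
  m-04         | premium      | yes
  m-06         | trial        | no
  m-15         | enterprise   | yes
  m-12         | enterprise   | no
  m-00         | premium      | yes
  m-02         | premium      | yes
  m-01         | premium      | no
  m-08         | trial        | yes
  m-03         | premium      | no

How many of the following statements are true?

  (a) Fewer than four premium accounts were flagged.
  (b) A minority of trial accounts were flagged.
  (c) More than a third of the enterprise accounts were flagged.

0

(a) premium: |A| = 6, |A ∩ B| = 4; needs |A ∩ B| < 4 — false.
(b) trial: |A| = 5, |A ∩ B| = 3; needs |A ∩ B| < |A ∖ B| — false.
(c) enterprise: |A| = 7, |A ∩ B| = 2; needs |A ∩ B| / |A| > 1/3 — false.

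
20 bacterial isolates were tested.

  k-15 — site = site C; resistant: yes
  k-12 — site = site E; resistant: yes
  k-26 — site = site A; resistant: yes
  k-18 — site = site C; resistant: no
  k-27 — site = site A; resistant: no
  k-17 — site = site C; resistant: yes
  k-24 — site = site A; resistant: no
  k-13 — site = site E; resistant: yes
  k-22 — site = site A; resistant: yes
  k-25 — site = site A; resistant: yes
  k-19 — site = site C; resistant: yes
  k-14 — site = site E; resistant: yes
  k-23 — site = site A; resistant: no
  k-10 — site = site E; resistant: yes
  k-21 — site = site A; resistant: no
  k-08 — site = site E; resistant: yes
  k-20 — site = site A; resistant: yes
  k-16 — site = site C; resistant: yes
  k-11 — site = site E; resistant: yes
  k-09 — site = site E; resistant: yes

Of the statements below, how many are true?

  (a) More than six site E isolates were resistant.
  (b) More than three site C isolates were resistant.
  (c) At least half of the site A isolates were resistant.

(a) site E: |A| = 7, |A ∩ B| = 7; needs |A ∩ B| > 6 — true.
(b) site C: |A| = 5, |A ∩ B| = 4; needs |A ∩ B| > 3 — true.
(c) site A: |A| = 8, |A ∩ B| = 4; needs |A ∩ B| ≥ |A ∖ B| — true.

3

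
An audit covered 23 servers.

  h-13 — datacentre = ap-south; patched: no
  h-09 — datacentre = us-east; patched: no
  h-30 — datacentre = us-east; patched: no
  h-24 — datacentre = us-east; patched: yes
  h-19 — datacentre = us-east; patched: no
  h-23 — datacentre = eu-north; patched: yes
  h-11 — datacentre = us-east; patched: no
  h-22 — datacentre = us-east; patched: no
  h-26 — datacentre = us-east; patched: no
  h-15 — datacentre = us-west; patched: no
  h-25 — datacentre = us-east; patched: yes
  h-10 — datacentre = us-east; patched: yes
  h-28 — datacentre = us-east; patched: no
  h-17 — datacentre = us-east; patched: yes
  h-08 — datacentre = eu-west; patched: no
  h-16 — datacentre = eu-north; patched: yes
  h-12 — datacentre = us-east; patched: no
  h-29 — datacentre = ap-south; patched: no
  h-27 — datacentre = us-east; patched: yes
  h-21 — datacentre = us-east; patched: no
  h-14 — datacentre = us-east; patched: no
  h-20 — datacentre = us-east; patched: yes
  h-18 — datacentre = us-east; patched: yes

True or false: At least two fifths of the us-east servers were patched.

Truth condition: |A ∩ B| / |A| ≥ 2/5.
|A| = 17, |A ∩ B| = 7, |A ∖ B| = 10.
|A ∩ B|/|A| = 7/17, so the statement is true.

True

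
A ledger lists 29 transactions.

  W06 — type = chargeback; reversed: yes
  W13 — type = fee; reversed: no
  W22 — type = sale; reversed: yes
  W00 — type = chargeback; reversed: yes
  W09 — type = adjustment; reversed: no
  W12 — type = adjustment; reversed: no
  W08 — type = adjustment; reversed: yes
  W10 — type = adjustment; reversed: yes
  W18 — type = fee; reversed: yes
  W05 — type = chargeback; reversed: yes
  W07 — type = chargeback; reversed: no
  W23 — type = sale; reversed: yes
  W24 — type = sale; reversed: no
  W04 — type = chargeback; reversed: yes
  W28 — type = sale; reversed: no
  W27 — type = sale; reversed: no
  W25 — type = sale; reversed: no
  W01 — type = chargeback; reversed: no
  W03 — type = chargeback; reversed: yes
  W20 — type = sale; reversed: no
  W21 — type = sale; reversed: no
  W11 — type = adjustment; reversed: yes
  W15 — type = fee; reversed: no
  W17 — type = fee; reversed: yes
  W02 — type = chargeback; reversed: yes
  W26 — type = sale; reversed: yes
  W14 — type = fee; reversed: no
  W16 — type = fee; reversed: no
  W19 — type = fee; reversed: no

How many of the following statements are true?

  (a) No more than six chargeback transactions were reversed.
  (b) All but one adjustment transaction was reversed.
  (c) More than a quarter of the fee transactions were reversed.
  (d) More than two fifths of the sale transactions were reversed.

(a) chargeback: |A| = 8, |A ∩ B| = 6; needs |A ∩ B| ≤ 6 — true.
(b) adjustment: |A| = 5, |A ∩ B| = 3; needs |A ∖ B| = 1 — false.
(c) fee: |A| = 7, |A ∩ B| = 2; needs |A ∩ B| / |A| > 1/4 — true.
(d) sale: |A| = 9, |A ∩ B| = 3; needs |A ∩ B| / |A| > 2/5 — false.

2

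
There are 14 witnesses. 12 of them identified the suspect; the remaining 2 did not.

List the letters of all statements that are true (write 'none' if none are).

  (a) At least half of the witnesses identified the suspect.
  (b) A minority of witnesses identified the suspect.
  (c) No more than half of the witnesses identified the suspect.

(a)

|A| = 14, |A ∩ B| = 12, |A ∖ B| = 2.
(a) |A ∩ B| ≥ |A ∖ B|: holds.
(b) |A ∩ B| < |A ∖ B|: fails.
(c) |A ∩ B| ≤ |A ∖ B|: fails.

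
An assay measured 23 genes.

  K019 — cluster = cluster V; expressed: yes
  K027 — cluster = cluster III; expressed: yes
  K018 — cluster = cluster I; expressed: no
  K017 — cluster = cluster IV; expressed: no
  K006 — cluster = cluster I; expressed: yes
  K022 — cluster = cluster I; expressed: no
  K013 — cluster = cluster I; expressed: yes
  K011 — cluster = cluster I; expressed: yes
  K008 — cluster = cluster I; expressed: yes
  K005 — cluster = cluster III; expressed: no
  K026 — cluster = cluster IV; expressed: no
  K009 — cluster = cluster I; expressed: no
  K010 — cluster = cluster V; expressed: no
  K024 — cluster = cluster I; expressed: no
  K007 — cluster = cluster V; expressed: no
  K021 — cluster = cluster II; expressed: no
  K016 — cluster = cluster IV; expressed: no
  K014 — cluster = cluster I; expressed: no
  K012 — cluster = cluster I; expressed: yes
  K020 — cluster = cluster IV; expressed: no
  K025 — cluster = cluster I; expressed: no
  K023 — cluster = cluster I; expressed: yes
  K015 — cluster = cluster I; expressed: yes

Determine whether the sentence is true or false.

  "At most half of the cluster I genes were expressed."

False

Truth condition: |A ∩ B| ≤ |A ∖ B|.
A (the restrictor) = {K018, K006, K022, K013, K011, K008, K009, K024, K014, K012, K025, K023, K015}, |A| = 13.
A ∩ B = {K006, K013, K011, K008, K012, K023, K015}, so |A ∩ B| = 7.
A ∖ B = {K018, K022, K009, K024, K014, K025}, so |A ∖ B| = 6.
7 > 6, so the statement is false.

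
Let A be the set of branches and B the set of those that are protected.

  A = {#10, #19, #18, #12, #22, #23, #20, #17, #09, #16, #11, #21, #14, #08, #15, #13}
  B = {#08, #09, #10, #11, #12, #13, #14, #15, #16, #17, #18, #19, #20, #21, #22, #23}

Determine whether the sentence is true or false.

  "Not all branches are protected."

False

'Not all branches are protected' holds iff A ⊄ B (|A ∖ B| ≥ 1).
|A| = 16, |A ∩ B| = 16, |A ∖ B| = 0.
So the statement is false.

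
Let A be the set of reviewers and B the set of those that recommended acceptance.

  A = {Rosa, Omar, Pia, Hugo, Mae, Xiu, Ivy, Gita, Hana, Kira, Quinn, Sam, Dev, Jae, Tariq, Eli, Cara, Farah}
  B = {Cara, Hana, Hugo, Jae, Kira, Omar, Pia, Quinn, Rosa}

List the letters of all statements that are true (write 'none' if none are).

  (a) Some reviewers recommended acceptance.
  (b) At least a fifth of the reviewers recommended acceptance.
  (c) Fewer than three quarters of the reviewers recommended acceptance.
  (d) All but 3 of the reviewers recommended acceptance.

|A| = 18, |A ∩ B| = 9, |A ∖ B| = 9.
(a) A ∩ B ≠ ∅ (|A ∩ B| ≥ 1): holds.
(b) |A ∩ B| / |A| ≥ 1/5: holds.
(c) |A ∩ B| / |A| < 3/4: holds.
(d) |A ∖ B| = 3: fails.

(a), (b), (c)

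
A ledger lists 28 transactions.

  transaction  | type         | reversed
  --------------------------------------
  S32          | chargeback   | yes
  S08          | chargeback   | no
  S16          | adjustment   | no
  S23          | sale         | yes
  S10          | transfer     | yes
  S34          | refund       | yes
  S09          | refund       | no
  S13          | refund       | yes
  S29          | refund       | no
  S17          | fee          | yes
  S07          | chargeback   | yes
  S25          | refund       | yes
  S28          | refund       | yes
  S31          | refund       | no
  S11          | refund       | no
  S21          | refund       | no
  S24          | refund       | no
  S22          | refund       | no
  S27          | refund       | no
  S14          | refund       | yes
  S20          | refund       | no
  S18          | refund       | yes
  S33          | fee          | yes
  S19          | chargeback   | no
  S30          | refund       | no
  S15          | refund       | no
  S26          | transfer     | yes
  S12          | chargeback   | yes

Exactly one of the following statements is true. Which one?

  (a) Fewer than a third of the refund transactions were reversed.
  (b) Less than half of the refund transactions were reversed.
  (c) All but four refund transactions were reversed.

|A| = 17, |A ∩ B| = 6, |A ∖ B| = 11.
(a) requires |A ∩ B| / |A| < 1/3: false.
(b) requires |A ∩ B| < |A ∖ B|: true.
(c) requires |A ∖ B| = 4: false.

(b)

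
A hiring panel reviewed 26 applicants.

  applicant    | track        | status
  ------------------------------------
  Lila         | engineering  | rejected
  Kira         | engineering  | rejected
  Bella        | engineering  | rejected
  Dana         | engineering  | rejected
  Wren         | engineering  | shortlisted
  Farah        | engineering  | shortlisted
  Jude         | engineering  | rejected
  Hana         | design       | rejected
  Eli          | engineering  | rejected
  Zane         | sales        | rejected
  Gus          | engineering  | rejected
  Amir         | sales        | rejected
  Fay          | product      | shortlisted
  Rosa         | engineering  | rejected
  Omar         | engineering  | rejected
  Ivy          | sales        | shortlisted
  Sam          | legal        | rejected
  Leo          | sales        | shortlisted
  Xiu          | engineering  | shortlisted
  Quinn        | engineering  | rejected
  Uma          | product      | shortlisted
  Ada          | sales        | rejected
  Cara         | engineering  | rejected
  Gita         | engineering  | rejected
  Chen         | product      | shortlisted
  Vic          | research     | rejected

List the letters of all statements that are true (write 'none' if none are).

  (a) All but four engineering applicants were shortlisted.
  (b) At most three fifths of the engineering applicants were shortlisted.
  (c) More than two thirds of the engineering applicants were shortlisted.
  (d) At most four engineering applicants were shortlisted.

(b), (d)

|A| = 15, |A ∩ B| = 3, |A ∖ B| = 12.
(a) |A ∖ B| = 4: fails.
(b) |A ∩ B| / |A| ≤ 3/5: holds.
(c) |A ∩ B| / |A| > 2/3: fails.
(d) |A ∩ B| ≤ 4: holds.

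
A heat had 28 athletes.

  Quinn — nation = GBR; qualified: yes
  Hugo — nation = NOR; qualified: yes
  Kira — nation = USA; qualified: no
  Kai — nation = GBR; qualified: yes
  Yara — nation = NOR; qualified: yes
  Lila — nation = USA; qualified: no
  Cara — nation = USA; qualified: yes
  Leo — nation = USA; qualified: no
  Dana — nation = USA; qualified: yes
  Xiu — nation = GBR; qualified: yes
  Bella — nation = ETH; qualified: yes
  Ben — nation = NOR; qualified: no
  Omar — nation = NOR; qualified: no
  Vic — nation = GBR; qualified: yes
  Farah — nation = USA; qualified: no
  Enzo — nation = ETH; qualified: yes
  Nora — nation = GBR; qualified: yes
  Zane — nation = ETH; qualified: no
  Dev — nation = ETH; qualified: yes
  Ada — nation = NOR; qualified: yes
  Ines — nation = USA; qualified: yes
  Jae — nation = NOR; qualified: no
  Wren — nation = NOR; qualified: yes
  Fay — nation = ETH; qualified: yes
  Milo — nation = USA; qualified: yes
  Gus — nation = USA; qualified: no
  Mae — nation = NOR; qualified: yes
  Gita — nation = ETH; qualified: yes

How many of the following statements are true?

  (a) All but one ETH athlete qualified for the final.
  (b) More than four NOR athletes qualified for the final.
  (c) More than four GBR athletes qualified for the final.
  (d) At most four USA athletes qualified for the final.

4

(a) ETH: |A| = 6, |A ∩ B| = 5; needs |A ∖ B| = 1 — true.
(b) NOR: |A| = 8, |A ∩ B| = 5; needs |A ∩ B| > 4 — true.
(c) GBR: |A| = 5, |A ∩ B| = 5; needs |A ∩ B| > 4 — true.
(d) USA: |A| = 9, |A ∩ B| = 4; needs |A ∩ B| ≤ 4 — true.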